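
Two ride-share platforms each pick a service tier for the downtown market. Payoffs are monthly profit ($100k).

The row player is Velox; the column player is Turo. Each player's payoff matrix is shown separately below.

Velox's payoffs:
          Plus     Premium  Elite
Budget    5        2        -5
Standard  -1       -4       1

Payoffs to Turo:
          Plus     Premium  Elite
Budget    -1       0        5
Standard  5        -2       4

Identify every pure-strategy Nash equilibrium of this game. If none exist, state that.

There is no pure-strategy Nash equilibrium.

Velox against Plus: payoffs 5, -1 → best response Budget.
Velox against Premium: payoffs 2, -4 → best response Budget.
Velox against Elite: payoffs -5, 1 → best response Standard.
Turo against Budget: payoffs -1, 0, 5 → best response Elite.
Turo against Standard: payoffs 5, -2, 4 → best response Plus.
No profile is a mutual best response for all players.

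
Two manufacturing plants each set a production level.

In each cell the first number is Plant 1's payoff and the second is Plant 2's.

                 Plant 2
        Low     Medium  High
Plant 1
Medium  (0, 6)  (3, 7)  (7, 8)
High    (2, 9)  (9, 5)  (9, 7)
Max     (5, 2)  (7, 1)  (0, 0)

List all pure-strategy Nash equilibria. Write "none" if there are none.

The unique pure-strategy Nash equilibrium is (Max, Low).

For each strategy profile, look for a profitable unilateral deviation.
(Medium, Low): Plant 1 can switch to High (0 → 2). Not NE.
(Medium, Medium): Plant 1 can switch to High (3 → 9). Not NE.
(Medium, High): Plant 1 can switch to High (7 → 9). Not NE.
(High, Low): Plant 1 can switch to Max (2 → 5). Not NE.
(High, Medium): Plant 2 can switch to Low (5 → 9). Not NE.
(High, High): Plant 2 can switch to Low (7 → 9). Not NE.
(Max, Low): Plant 1 gets 5, best alternative 2; Plant 2 gets 2, best alternative 1. No profitable deviation — NE.
(Max, Medium): Plant 1 can switch to High (7 → 9). Not NE.
(Max, High): Plant 1 can switch to Medium (0 → 7). Not NE.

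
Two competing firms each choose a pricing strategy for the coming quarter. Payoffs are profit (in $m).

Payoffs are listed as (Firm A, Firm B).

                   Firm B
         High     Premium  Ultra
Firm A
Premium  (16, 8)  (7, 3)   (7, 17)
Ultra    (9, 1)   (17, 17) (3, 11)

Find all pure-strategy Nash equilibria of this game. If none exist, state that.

Pure-strategy Nash equilibria: (Premium, Ultra) and (Ultra, Premium)

(Premium, High): Firm B can switch to Ultra (8 → 17). Not NE.
(Premium, Premium): Firm A can switch to Ultra (7 → 17). Not NE.
(Premium, Ultra): Firm A gets 7, best alternative 3; Firm B gets 17, best alternative 8. No profitable deviation — NE.
(Ultra, High): Firm A can switch to Premium (9 → 16). Not NE.
(Ultra, Premium): Firm A gets 17, best alternative 7; Firm B gets 17, best alternative 11. No profitable deviation — NE.
(Ultra, Ultra): Firm A can switch to Premium (3 → 7). Not NE.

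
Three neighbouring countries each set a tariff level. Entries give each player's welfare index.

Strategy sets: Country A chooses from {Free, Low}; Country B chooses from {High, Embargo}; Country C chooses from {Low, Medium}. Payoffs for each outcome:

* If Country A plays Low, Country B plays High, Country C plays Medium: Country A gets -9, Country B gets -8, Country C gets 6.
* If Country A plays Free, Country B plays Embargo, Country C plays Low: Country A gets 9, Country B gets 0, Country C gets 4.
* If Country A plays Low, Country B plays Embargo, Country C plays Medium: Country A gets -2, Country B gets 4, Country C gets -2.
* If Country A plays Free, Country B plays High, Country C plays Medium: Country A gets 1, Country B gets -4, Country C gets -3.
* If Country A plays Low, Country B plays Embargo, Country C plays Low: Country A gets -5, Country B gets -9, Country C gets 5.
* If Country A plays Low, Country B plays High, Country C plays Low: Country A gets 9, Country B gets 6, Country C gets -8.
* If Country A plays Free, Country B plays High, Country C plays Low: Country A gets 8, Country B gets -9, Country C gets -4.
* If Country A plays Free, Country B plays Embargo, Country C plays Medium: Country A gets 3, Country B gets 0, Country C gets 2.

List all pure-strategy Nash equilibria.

(Free, High, Low): Country A can switch to Low (8 → 9). Not NE.
(Free, High, Medium): Country B can switch to Embargo (-4 → 0). Not NE.
(Free, Embargo, Low): Country A gets 9, best alternative -5; Country B gets 0, best alternative -9; Country C gets 4, best alternative 2. No profitable deviation — NE.
(Free, Embargo, Medium): Country C can switch to Low (2 → 4). Not NE.
(Low, High, Low): Country C can switch to Medium (-8 → 6). Not NE.
(Low, High, Medium): Country A can switch to Free (-9 → 1). Not NE.
(Low, Embargo, Low): Country A can switch to Free (-5 → 9). Not NE.
(Low, Embargo, Medium): Country A can switch to Free (-2 → 3). Not NE.

The unique pure-strategy Nash equilibrium is (Free, Embargo, Low).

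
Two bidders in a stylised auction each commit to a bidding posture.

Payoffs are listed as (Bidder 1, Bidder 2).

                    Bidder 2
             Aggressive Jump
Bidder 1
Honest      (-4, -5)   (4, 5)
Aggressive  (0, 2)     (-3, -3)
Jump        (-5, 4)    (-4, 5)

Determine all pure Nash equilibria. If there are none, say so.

(Honest, Jump); (Aggressive, Aggressive)

For each player, find the best response to each opponent profile; mutual best responses are the pure NE.
Bidder 1 against Aggressive: payoffs -4, 0, -5 → best response Aggressive.
Bidder 1 against Jump: payoffs 4, -3, -4 → best response Honest.
Bidder 2 against Honest: payoffs -5, 5 → best response Jump.
Bidder 2 against Aggressive: payoffs 2, -3 → best response Aggressive.
Bidder 2 against Jump: payoffs 4, 5 → best response Jump.
Mutual best responses: (Honest, Jump); (Aggressive, Aggressive).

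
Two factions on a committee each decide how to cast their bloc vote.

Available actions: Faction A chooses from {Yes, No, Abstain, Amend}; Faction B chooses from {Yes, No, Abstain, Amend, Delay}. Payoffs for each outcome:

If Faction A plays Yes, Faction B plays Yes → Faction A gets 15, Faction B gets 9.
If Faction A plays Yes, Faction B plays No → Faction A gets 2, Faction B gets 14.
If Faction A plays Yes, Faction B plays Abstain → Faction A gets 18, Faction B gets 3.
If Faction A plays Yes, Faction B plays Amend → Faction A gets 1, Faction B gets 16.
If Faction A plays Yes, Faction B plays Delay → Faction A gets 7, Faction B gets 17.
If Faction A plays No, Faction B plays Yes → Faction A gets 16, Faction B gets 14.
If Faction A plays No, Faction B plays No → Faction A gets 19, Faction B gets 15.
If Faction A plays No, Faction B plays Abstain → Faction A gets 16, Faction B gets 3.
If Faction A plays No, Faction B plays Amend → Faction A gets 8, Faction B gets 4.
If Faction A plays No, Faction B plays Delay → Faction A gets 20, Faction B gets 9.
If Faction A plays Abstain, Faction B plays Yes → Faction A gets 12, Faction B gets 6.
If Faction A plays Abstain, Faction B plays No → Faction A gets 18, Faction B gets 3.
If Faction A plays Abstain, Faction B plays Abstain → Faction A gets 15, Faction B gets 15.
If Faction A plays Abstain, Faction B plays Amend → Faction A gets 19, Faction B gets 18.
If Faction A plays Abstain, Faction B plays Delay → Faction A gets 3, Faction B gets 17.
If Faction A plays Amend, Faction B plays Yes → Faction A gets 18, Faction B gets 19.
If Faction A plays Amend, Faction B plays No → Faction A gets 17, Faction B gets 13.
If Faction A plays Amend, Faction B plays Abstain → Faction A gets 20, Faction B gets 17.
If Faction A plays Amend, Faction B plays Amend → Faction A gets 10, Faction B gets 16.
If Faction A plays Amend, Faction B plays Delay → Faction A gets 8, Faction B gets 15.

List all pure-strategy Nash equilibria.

(No, No), (Abstain, Amend), (Amend, Yes)

Faction A against Yes: payoffs 15, 16, 12, 18 → best response Amend.
Faction A against No: payoffs 2, 19, 18, 17 → best response No.
Faction A against Abstain: payoffs 18, 16, 15, 20 → best response Amend.
Faction A against Amend: payoffs 1, 8, 19, 10 → best response Abstain.
Faction A against Delay: payoffs 7, 20, 3, 8 → best response No.
Faction B against Yes: payoffs 9, 14, 3, 16, 17 → best response Delay.
Faction B against No: payoffs 14, 15, 3, 4, 9 → best response No.
Faction B against Abstain: payoffs 6, 3, 15, 18, 17 → best response Amend.
Faction B against Amend: payoffs 19, 13, 17, 16, 15 → best response Yes.
Mutual best responses: (No, No); (Abstain, Amend); (Amend, Yes).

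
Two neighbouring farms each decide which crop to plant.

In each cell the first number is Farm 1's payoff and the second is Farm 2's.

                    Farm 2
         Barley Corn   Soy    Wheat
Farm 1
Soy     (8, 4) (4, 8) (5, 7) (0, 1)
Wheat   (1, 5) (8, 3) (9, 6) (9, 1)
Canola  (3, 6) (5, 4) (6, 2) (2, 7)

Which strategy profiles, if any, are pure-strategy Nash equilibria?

Check each profile: it is a Nash equilibrium iff no player can strictly gain by switching unilaterally.
(Soy, Barley): Farm 2 can switch to Corn (4 → 8). Not NE.
(Soy, Corn): Farm 1 can switch to Wheat (4 → 8). Not NE.
(Soy, Soy): Farm 1 can switch to Wheat (5 → 9). Not NE.
(Soy, Wheat): Farm 1 can switch to Wheat (0 → 9). Not NE.
(Wheat, Barley): Farm 1 can switch to Soy (1 → 8). Not NE.
(Wheat, Corn): Farm 2 can switch to Barley (3 → 5). Not NE.
(Wheat, Soy): Farm 1 gets 9, best alternative 6; Farm 2 gets 6, best alternative 5. No profitable deviation — NE.
(Wheat, Wheat): Farm 2 can switch to Barley (1 → 5). Not NE.
(Canola, Barley): Farm 1 can switch to Soy (3 → 8). Not NE.
(Canola, Corn): Farm 1 can switch to Wheat (5 → 8). Not NE.
(Canola, Soy): Farm 1 can switch to Wheat (6 → 9). Not NE.
(The remaining 1 profile has a profitable deviation by the same check.)

Pure NE: (Wheat, Soy)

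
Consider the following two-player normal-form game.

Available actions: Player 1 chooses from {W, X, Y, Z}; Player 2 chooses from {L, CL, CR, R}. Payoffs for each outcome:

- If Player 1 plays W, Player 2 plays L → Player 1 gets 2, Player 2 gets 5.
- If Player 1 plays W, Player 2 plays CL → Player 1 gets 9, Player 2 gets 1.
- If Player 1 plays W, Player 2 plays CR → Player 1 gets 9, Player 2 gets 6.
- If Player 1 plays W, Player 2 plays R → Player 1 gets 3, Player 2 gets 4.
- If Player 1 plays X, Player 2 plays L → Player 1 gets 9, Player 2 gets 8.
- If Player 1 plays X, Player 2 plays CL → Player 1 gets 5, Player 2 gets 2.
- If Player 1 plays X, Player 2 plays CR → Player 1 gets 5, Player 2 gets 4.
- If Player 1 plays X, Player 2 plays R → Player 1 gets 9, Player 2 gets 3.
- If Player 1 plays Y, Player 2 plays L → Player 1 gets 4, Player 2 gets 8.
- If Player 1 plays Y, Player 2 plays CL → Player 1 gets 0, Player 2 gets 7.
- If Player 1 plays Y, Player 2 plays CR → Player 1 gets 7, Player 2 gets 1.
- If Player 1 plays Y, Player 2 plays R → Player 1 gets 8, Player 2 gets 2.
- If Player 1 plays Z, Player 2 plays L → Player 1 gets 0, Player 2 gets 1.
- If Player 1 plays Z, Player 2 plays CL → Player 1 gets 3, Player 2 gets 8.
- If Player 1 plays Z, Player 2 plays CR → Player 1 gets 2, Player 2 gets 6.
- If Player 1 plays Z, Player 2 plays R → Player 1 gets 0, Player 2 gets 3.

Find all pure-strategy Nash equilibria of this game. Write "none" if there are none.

Pure-strategy Nash equilibria: (W, CR); (X, L)

(W, L): Player 1 can switch to X (2 → 9). Not NE.
(W, CL): Player 2 can switch to L (1 → 5). Not NE.
(W, CR): Player 1 gets 9, best alternative 7; Player 2 gets 6, best alternative 5. No profitable deviation — NE.
(W, R): Player 1 can switch to X (3 → 9). Not NE.
(X, L): Player 1 gets 9, best alternative 4; Player 2 gets 8, best alternative 4. No profitable deviation — NE.
(X, CL): Player 1 can switch to W (5 → 9). Not NE.
(X, CR): Player 1 can switch to W (5 → 9). Not NE.
(X, R): Player 2 can switch to L (3 → 8). Not NE.
(Y, L): Player 1 can switch to X (4 → 9). Not NE.
(Y, CL): Player 1 can switch to W (0 → 9). Not NE.
(Y, CR): Player 1 can switch to W (7 → 9). Not NE.
(Y, R): Player 1 can switch to X (8 → 9). Not NE.
(Z, L): Player 1 can switch to W (0 → 2). Not NE.
(Z, CL): Player 1 can switch to W (3 → 9). Not NE.
(The remaining 2 profiles each have a profitable deviation by the same check.)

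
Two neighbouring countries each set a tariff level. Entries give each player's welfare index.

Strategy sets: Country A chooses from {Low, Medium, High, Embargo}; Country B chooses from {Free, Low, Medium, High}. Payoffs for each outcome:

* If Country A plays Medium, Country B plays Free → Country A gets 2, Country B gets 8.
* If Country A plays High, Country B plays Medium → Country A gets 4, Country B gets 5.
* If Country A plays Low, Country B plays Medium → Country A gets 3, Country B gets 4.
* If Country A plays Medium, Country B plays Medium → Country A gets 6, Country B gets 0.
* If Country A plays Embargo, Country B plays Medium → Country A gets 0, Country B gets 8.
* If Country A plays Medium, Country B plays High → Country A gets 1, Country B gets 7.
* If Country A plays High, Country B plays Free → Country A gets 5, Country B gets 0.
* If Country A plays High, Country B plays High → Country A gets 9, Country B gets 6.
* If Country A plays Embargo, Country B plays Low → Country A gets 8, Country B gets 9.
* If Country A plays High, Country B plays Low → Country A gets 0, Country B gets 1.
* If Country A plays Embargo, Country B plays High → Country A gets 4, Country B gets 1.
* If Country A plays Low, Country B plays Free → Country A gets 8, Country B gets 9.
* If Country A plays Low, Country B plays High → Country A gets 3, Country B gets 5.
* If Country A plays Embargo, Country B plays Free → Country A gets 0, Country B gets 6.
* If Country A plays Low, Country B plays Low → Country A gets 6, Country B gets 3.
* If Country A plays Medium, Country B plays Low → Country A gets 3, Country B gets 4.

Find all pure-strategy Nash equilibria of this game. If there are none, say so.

The pure Nash equilibria are (Low, Free); (High, High); (Embargo, Low).

(Low, Free): Country A gets 8, best alternative 5; Country B gets 9, best alternative 5. No profitable deviation — NE.
(Low, Low): Country A can switch to Embargo (6 → 8). Not NE.
(Low, Medium): Country A can switch to Medium (3 → 6). Not NE.
(Low, High): Country A can switch to High (3 → 9). Not NE.
(Medium, Free): Country A can switch to Low (2 → 8). Not NE.
(Medium, Low): Country A can switch to Low (3 → 6). Not NE.
(Medium, Medium): Country B can switch to Free (0 → 8). Not NE.
(Medium, High): Country A can switch to Low (1 → 3). Not NE.
(High, Free): Country A can switch to Low (5 → 8). Not NE.
(High, High): Country A gets 9, best alternative 4; Country B gets 6, best alternative 5. No profitable deviation — NE.
(Embargo, Low): Country A gets 8, best alternative 6; Country B gets 9, best alternative 8. No profitable deviation — NE.
(The remaining 5 profiles each have a profitable deviation by the same check.)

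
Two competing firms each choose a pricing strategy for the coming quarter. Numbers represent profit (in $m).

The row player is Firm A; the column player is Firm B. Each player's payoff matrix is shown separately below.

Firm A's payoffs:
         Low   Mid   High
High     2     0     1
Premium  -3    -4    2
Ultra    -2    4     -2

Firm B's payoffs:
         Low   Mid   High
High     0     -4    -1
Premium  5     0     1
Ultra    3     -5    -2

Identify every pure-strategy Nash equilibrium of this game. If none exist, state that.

Pure NE: (High, Low)

Check each profile: it is a Nash equilibrium iff no player can strictly gain by switching unilaterally.
(High, Low): Firm A gets 2, best alternative -2; Firm B gets 0, best alternative -1. No profitable deviation — NE.
(High, Mid): Firm A can switch to Ultra (0 → 4). Not NE.
(High, High): Firm A can switch to Premium (1 → 2). Not NE.
(Premium, Low): Firm A can switch to High (-3 → 2). Not NE.
(Premium, Mid): Firm A can switch to High (-4 → 0). Not NE.
(Premium, High): Firm B can switch to Low (1 → 5). Not NE.
(Ultra, Low): Firm A can switch to High (-2 → 2). Not NE.
(Ultra, Mid): Firm B can switch to Low (-5 → 3). Not NE.
(Ultra, High): Firm A can switch to High (-2 → 1). Not NE.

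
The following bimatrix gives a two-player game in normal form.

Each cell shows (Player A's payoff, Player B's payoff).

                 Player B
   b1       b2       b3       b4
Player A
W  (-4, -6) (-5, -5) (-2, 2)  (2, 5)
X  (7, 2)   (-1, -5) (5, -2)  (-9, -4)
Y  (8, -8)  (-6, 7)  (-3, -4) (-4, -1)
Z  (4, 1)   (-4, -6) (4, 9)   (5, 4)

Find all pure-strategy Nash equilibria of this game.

Player A against b1: payoffs -4, 7, 8, 4 → best response Y.
Player A against b2: payoffs -5, -1, -6, -4 → best response X.
Player A against b3: payoffs -2, 5, -3, 4 → best response X.
Player A against b4: payoffs 2, -9, -4, 5 → best response Z.
Player B against W: payoffs -6, -5, 2, 5 → best response b4.
Player B against X: payoffs 2, -5, -2, -4 → best response b1.
Player B against Y: payoffs -8, 7, -4, -1 → best response b2.
Player B against Z: payoffs 1, -6, 9, 4 → best response b3.
No profile is a mutual best response for all players.

This game has no pure Nash equilibrium.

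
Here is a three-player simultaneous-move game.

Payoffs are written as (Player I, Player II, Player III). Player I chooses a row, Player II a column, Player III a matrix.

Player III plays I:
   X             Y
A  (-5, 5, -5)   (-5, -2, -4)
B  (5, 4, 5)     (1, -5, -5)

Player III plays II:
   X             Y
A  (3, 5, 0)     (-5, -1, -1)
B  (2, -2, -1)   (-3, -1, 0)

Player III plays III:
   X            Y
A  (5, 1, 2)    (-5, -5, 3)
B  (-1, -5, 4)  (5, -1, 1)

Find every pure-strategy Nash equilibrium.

(A, X, I): Player I can switch to B (-5 → 5). Not NE.
(A, X, II): Player III can switch to III (0 → 2). Not NE.
(A, X, III): Player I gets 5, best alternative -1; Player II gets 1, best alternative -5; Player III gets 2, best alternative 0. No profitable deviation — NE.
(A, Y, I): Player I can switch to B (-5 → 1). Not NE.
(A, Y, II): Player I can switch to B (-5 → -3). Not NE.
(A, Y, III): Player I can switch to B (-5 → 5). Not NE.
(B, X, I): Player I gets 5, best alternative -5; Player II gets 4, best alternative -5; Player III gets 5, best alternative 4. No profitable deviation — NE.
(B, X, II): Player I can switch to A (2 → 3). Not NE.
(B, Y, III): Player I gets 5, best alternative -5; Player II gets -1, best alternative -5; Player III gets 1, best alternative 0. No profitable deviation — NE.
(The remaining 3 profiles each have a profitable deviation by the same check.)

(A, X, III); (B, X, I); (B, Y, III)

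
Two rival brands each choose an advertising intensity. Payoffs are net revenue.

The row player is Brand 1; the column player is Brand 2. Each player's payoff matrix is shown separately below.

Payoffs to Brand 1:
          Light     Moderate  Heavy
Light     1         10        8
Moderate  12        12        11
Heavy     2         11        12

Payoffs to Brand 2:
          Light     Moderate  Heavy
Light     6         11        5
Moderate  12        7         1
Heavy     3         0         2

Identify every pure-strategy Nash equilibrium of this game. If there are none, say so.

For each player, find the best response to each opponent profile; mutual best responses are the pure NE.
Brand 1 against Light: payoffs 1, 12, 2 → best response Moderate.
Brand 1 against Moderate: payoffs 10, 12, 11 → best response Moderate.
Brand 1 against Heavy: payoffs 8, 11, 12 → best response Heavy.
Brand 2 against Light: payoffs 6, 11, 5 → best response Moderate.
Brand 2 against Moderate: payoffs 12, 7, 1 → best response Light.
Brand 2 against Heavy: payoffs 3, 0, 2 → best response Light.
Mutual best responses: (Moderate, Light).

The unique pure-strategy Nash equilibrium is (Moderate, Light).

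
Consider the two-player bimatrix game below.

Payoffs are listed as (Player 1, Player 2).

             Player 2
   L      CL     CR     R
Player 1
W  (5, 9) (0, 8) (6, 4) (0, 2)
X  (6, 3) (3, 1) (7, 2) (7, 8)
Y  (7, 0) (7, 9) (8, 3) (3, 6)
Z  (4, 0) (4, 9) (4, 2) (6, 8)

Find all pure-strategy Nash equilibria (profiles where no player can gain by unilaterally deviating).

For each player, find the best response to each opponent profile; mutual best responses are the pure NE.
Player 1 against L: payoffs 5, 6, 7, 4 → best response Y.
Player 1 against CL: payoffs 0, 3, 7, 4 → best response Y.
Player 1 against CR: payoffs 6, 7, 8, 4 → best response Y.
Player 1 against R: payoffs 0, 7, 3, 6 → best response X.
Player 2 against W: payoffs 9, 8, 4, 2 → best response L.
Player 2 against X: payoffs 3, 1, 2, 8 → best response R.
Player 2 against Y: payoffs 0, 9, 3, 6 → best response CL.
Player 2 against Z: payoffs 0, 9, 2, 8 → best response CL.
Mutual best responses: (X, R); (Y, CL).

The pure Nash equilibria are (X, R); (Y, CL).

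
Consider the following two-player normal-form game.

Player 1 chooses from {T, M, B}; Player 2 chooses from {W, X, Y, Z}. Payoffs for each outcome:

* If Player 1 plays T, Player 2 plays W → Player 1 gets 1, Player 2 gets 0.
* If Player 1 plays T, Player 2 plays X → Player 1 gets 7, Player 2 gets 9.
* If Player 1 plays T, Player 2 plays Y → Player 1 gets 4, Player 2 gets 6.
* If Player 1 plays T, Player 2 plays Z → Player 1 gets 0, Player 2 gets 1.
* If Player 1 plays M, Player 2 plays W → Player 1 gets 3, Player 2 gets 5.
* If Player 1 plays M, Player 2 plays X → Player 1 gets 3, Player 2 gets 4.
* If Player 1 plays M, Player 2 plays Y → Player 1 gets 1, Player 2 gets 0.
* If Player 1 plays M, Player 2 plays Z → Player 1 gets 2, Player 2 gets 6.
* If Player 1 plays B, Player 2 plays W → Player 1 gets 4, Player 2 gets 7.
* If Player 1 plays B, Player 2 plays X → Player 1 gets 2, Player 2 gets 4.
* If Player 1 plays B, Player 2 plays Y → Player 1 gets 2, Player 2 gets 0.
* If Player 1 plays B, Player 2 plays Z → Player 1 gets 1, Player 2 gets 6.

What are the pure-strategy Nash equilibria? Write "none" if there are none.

Pure-strategy Nash equilibria: (T, X), (M, Z), (B, W)

Player 1 against W: payoffs 1, 3, 4 → best response B.
Player 1 against X: payoffs 7, 3, 2 → best response T.
Player 1 against Y: payoffs 4, 1, 2 → best response T.
Player 1 against Z: payoffs 0, 2, 1 → best response M.
Player 2 against T: payoffs 0, 9, 6, 1 → best response X.
Player 2 against M: payoffs 5, 4, 0, 6 → best response Z.
Player 2 against B: payoffs 7, 4, 0, 6 → best response W.
Mutual best responses: (T, X); (M, Z); (B, W).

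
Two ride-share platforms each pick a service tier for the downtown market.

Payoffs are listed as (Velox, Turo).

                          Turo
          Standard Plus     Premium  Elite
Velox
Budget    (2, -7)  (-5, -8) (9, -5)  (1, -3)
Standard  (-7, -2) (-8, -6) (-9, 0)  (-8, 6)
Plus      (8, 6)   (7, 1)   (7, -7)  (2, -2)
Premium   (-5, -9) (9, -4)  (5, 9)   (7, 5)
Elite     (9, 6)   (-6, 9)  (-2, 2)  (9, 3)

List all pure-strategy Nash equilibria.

Velox against Standard: payoffs 2, -7, 8, -5, 9 → best response Elite.
Velox against Plus: payoffs -5, -8, 7, 9, -6 → best response Premium.
Velox against Premium: payoffs 9, -9, 7, 5, -2 → best response Budget.
Velox against Elite: payoffs 1, -8, 2, 7, 9 → best response Elite.
Turo against Budget: payoffs -7, -8, -5, -3 → best response Elite.
Turo against Standard: payoffs -2, -6, 0, 6 → best response Elite.
Turo against Plus: payoffs 6, 1, -7, -2 → best response Standard.
Turo against Premium: payoffs -9, -4, 9, 5 → best response Premium.
Turo against Elite: payoffs 6, 9, 2, 3 → best response Plus.
No profile is a mutual best response for all players.

There is no pure-strategy Nash equilibrium.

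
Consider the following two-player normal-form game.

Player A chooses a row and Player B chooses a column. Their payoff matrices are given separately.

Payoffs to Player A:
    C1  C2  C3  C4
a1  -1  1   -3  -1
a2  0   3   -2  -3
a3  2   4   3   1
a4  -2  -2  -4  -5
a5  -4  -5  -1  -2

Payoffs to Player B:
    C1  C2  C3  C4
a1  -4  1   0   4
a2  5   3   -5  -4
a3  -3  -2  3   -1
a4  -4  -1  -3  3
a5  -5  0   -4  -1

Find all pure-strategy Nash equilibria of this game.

Player A against C1: payoffs -1, 0, 2, -2, -4 → best response a3.
Player A against C2: payoffs 1, 3, 4, -2, -5 → best response a3.
Player A against C3: payoffs -3, -2, 3, -4, -1 → best response a3.
Player A against C4: payoffs -1, -3, 1, -5, -2 → best response a3.
Player B against a1: payoffs -4, 1, 0, 4 → best response C4.
Player B against a2: payoffs 5, 3, -5, -4 → best response C1.
Player B against a3: payoffs -3, -2, 3, -1 → best response C3.
Player B against a4: payoffs -4, -1, -3, 3 → best response C4.
Player B against a5: payoffs -5, 0, -4, -1 → best response C2.
Mutual best responses: (a3, C3).

The unique pure-strategy Nash equilibrium is (a3, C3).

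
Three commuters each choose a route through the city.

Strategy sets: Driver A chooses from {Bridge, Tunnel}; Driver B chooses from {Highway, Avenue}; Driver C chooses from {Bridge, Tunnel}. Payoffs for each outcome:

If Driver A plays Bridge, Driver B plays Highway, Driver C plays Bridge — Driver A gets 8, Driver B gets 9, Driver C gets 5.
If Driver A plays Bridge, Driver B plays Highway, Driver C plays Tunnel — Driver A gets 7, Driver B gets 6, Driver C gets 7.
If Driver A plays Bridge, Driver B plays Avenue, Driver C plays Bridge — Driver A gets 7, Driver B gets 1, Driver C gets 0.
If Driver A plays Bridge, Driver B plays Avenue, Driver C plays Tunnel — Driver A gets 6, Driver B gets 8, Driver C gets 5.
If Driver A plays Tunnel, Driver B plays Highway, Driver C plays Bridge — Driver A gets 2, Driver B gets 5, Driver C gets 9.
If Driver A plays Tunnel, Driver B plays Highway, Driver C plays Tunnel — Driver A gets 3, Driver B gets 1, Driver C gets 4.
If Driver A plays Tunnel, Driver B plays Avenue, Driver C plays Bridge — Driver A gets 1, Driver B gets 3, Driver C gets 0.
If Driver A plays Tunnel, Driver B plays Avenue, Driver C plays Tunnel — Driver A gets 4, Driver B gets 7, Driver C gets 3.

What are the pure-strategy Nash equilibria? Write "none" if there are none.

(Bridge, Avenue, Tunnel)

Check each profile: it is a Nash equilibrium iff no player can strictly gain by switching unilaterally.
(Bridge, Highway, Bridge): Driver C can switch to Tunnel (5 → 7). Not NE.
(Bridge, Highway, Tunnel): Driver B can switch to Avenue (6 → 8). Not NE.
(Bridge, Avenue, Bridge): Driver B can switch to Highway (1 → 9). Not NE.
(Bridge, Avenue, Tunnel): Driver A gets 6, best alternative 4; Driver B gets 8, best alternative 6; Driver C gets 5, best alternative 0. No profitable deviation — NE.
(Tunnel, Highway, Bridge): Driver A can switch to Bridge (2 → 8). Not NE.
(Tunnel, Highway, Tunnel): Driver A can switch to Bridge (3 → 7). Not NE.
(Tunnel, Avenue, Bridge): Driver A can switch to Bridge (1 → 7). Not NE.
(The remaining 1 profile has a profitable deviation by the same check.)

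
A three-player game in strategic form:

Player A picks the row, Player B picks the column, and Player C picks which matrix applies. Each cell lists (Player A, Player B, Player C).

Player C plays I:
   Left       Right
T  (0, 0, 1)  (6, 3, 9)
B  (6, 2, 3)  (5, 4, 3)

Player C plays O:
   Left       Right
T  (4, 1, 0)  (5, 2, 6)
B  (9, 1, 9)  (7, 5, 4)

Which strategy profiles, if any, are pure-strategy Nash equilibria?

(T, Left, I): Player A can switch to B (0 → 6). Not NE.
(T, Left, O): Player A can switch to B (4 → 9). Not NE.
(T, Right, I): Player A gets 6, best alternative 5; Player B gets 3, best alternative 0; Player C gets 9, best alternative 6. No profitable deviation — NE.
(T, Right, O): Player A can switch to B (5 → 7). Not NE.
(B, Left, I): Player B can switch to Right (2 → 4). Not NE.
(B, Left, O): Player B can switch to Right (1 → 5). Not NE.
(B, Right, I): Player A can switch to T (5 → 6). Not NE.
(B, Right, O): Player A gets 7, best alternative 5; Player B gets 5, best alternative 1; Player C gets 4, best alternative 3. No profitable deviation — NE.

The pure Nash equilibria are (T, Right, I); (B, Right, O).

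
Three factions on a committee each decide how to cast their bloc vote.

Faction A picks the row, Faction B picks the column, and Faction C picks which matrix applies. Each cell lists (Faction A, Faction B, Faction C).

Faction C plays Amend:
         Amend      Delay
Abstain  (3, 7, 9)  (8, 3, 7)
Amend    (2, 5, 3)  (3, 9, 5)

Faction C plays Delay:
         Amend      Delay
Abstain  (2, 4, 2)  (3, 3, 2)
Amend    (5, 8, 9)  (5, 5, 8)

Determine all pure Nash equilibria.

Mark each player's best response to every combination of opponents' strategies; a profile where every player is best-responding is a pure Nash equilibrium.
Faction A against (Amend, Amend): payoffs 3, 2 → best response Abstain.
Faction A against (Amend, Delay): payoffs 2, 5 → best response Amend.
Faction A against (Delay, Amend): payoffs 8, 3 → best response Abstain.
Faction A against (Delay, Delay): payoffs 3, 5 → best response Amend.
Faction B against (Abstain, Amend): payoffs 7, 3 → best response Amend.
Faction B against (Abstain, Delay): payoffs 4, 3 → best response Amend.
Faction B against (Amend, Amend): payoffs 5, 9 → best response Delay.
Faction B against (Amend, Delay): payoffs 8, 5 → best response Amend.
Faction C against (Abstain, Amend): payoffs 9, 2 → best response Amend.
Faction C against (Abstain, Delay): payoffs 7, 2 → best response Amend.
Faction C against (Amend, Amend): payoffs 3, 9 → best response Delay.
Faction C against (Amend, Delay): payoffs 5, 8 → best response Delay.
Mutual best responses: (Abstain, Amend, Amend); (Amend, Amend, Delay).

(Abstain, Amend, Amend) and (Amend, Amend, Delay)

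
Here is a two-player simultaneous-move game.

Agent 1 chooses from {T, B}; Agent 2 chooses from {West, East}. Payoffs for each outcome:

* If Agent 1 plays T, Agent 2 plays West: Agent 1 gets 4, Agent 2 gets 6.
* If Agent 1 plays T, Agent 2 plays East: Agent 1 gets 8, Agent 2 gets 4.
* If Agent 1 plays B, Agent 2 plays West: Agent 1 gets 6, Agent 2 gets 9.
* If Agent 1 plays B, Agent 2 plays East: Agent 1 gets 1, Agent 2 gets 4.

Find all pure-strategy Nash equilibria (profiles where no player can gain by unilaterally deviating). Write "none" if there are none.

Mark each player's best response to every combination of opponents' strategies; a profile where every player is best-responding is a pure Nash equilibrium.
Agent 1 against West: payoffs 4, 6 → best response B.
Agent 1 against East: payoffs 8, 1 → best response T.
Agent 2 against T: payoffs 6, 4 → best response West.
Agent 2 against B: payoffs 9, 4 → best response West.
Mutual best responses: (B, West).

(B, West)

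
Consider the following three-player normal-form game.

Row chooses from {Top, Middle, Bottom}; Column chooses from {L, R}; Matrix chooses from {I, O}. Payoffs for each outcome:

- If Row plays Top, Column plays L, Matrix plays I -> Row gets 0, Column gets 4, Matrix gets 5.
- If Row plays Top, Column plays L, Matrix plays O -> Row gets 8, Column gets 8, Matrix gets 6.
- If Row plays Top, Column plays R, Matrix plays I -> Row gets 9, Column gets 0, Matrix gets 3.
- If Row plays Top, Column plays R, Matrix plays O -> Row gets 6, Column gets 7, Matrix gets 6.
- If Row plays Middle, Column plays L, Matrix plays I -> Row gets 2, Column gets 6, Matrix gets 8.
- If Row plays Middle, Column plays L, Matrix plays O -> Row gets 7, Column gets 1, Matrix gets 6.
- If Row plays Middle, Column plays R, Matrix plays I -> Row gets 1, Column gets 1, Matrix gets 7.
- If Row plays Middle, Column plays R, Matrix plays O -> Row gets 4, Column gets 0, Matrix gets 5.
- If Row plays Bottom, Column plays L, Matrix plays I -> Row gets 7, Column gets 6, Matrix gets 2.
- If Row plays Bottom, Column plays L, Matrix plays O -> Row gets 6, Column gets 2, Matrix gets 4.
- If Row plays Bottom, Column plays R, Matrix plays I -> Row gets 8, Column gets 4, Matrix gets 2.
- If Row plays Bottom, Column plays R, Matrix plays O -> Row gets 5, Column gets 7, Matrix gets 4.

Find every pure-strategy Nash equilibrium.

Pure NE: (Top, L, O)

Check each profile: it is a Nash equilibrium iff no player can strictly gain by switching unilaterally.
(Top, L, I): Row can switch to Middle (0 → 2). Not NE.
(Top, L, O): Row gets 8, best alternative 7; Column gets 8, best alternative 7; Matrix gets 6, best alternative 5. No profitable deviation — NE.
(Top, R, I): Column can switch to L (0 → 4). Not NE.
(Top, R, O): Column can switch to L (7 → 8). Not NE.
(Middle, L, I): Row can switch to Bottom (2 → 7). Not NE.
(Middle, L, O): Row can switch to Top (7 → 8). Not NE.
(Middle, R, I): Row can switch to Top (1 → 9). Not NE.
(The remaining 5 profiles each have a profitable deviation by the same check.)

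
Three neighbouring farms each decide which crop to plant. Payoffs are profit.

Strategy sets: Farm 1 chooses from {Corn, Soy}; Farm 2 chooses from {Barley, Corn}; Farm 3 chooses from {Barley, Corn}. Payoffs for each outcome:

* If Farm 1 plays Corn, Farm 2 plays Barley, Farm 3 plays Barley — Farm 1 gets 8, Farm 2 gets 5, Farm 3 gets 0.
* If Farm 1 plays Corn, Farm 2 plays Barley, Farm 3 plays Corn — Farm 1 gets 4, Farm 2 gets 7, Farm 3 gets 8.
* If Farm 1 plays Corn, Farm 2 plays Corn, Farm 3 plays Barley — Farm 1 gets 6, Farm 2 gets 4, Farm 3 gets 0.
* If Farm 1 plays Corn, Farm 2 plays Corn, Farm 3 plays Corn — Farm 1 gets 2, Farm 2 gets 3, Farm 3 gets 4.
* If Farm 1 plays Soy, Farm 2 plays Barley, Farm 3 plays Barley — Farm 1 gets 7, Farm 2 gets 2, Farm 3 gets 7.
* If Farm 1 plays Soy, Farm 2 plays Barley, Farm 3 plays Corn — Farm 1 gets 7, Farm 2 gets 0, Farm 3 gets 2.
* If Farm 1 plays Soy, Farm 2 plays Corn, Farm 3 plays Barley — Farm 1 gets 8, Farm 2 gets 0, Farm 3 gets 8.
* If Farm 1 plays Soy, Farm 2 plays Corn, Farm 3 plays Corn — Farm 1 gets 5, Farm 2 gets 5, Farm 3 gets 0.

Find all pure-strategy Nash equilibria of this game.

This game has no pure Nash equilibrium.

(Corn, Barley, Barley): Farm 3 can switch to Corn (0 → 8). Not NE.
(Corn, Barley, Corn): Farm 1 can switch to Soy (4 → 7). Not NE.
(Corn, Corn, Barley): Farm 1 can switch to Soy (6 → 8). Not NE.
(Corn, Corn, Corn): Farm 1 can switch to Soy (2 → 5). Not NE.
(Soy, Barley, Barley): Farm 1 can switch to Corn (7 → 8). Not NE.
(Soy, Barley, Corn): Farm 2 can switch to Corn (0 → 5). Not NE.
(Soy, Corn, Barley): Farm 2 can switch to Barley (0 → 2). Not NE.
(Soy, Corn, Corn): Farm 3 can switch to Barley (0 → 8). Not NE.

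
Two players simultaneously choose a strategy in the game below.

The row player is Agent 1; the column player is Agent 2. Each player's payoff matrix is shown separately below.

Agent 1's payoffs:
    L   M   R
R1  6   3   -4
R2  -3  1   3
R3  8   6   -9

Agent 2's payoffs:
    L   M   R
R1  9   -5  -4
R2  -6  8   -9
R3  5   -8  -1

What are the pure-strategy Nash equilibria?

Agent 1 against L: payoffs 6, -3, 8 → best response R3.
Agent 1 against M: payoffs 3, 1, 6 → best response R3.
Agent 1 against R: payoffs -4, 3, -9 → best response R2.
Agent 2 against R1: payoffs 9, -5, -4 → best response L.
Agent 2 against R2: payoffs -6, 8, -9 → best response M.
Agent 2 against R3: payoffs 5, -8, -1 → best response L.
Mutual best responses: (R3, L).

(R3, L)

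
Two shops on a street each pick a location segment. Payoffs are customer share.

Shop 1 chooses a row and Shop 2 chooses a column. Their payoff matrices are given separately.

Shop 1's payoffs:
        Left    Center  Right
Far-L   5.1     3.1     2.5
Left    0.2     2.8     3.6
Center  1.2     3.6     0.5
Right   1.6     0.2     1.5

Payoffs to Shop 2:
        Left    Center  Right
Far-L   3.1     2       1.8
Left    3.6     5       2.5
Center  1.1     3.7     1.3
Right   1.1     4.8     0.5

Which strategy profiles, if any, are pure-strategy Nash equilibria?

Pure-strategy Nash equilibria: (Far-L, Left) and (Center, Center)

(Far-L, Left): Shop 1 gets 5.1, best alternative 1.6; Shop 2 gets 3.1, best alternative 2. No profitable deviation — NE.
(Far-L, Center): Shop 1 can switch to Center (3.1 → 3.6). Not NE.
(Far-L, Right): Shop 1 can switch to Left (2.5 → 3.6). Not NE.
(Left, Left): Shop 1 can switch to Far-L (0.2 → 5.1). Not NE.
(Left, Center): Shop 1 can switch to Far-L (2.8 → 3.1). Not NE.
(Left, Right): Shop 2 can switch to Left (2.5 → 3.6). Not NE.
(Center, Left): Shop 1 can switch to Far-L (1.2 → 5.1). Not NE.
(Center, Center): Shop 1 gets 3.6, best alternative 3.1; Shop 2 gets 3.7, best alternative 1.3. No profitable deviation — NE.
(The remaining 4 profiles each have a profitable deviation by the same check.)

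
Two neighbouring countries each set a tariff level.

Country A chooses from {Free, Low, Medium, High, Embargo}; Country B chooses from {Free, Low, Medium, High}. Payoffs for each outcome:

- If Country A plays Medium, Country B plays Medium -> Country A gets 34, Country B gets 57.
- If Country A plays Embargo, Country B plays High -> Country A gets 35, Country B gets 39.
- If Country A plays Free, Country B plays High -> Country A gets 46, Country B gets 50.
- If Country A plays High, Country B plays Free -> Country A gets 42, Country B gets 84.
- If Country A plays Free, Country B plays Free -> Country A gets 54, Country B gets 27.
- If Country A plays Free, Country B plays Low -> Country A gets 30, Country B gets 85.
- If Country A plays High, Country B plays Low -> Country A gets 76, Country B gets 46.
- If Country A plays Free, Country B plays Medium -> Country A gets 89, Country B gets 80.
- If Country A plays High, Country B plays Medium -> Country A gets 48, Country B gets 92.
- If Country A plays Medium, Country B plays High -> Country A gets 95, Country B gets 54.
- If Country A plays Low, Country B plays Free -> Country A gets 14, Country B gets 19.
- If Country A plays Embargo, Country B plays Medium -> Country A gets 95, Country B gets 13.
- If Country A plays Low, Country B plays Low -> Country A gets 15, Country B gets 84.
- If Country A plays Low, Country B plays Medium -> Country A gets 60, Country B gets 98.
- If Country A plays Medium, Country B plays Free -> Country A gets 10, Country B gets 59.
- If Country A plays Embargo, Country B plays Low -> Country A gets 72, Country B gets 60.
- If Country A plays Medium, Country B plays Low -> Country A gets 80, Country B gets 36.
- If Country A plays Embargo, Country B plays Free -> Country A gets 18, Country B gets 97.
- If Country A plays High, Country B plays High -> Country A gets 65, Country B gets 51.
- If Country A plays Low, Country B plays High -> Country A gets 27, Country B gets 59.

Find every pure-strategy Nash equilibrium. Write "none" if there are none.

(Free, Free): Country B can switch to Low (27 → 85). Not NE.
(Free, Low): Country A can switch to Medium (30 → 80). Not NE.
(Free, Medium): Country A can switch to Embargo (89 → 95). Not NE.
(Free, High): Country A can switch to Medium (46 → 95). Not NE.
(Low, Free): Country A can switch to Free (14 → 54). Not NE.
(Low, Low): Country A can switch to Free (15 → 30). Not NE.
(Low, Medium): Country A can switch to Free (60 → 89). Not NE.
(Low, High): Country A can switch to Free (27 → 46). Not NE.
(Medium, Free): Country A can switch to Free (10 → 54). Not NE.
(Medium, Low): Country B can switch to Free (36 → 59). Not NE.
(Medium, Medium): Country A can switch to Free (34 → 89). Not NE.
(Medium, High): Country B can switch to Free (54 → 59). Not NE.
(The remaining 8 profiles each have a profitable deviation by the same check.)

No pure-strategy Nash equilibrium.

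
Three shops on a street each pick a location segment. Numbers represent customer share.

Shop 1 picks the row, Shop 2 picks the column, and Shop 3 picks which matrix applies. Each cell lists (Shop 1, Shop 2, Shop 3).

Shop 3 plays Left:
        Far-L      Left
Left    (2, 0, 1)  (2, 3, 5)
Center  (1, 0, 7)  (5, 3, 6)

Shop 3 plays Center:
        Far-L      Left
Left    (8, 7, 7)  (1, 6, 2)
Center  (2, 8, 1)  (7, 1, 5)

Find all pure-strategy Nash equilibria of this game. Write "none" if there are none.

The pure Nash equilibria are (Left, Far-L, Center), (Center, Left, Left).

Shop 1 against (Far-L, Left): payoffs 2, 1 → best response Left.
Shop 1 against (Far-L, Center): payoffs 8, 2 → best response Left.
Shop 1 against (Left, Left): payoffs 2, 5 → best response Center.
Shop 1 against (Left, Center): payoffs 1, 7 → best response Center.
Shop 2 against (Left, Left): payoffs 0, 3 → best response Left.
Shop 2 against (Left, Center): payoffs 7, 6 → best response Far-L.
Shop 2 against (Center, Left): payoffs 0, 3 → best response Left.
Shop 2 against (Center, Center): payoffs 8, 1 → best response Far-L.
Shop 3 against (Left, Far-L): payoffs 1, 7 → best response Center.
Shop 3 against (Left, Left): payoffs 5, 2 → best response Left.
Shop 3 against (Center, Far-L): payoffs 7, 1 → best response Left.
Shop 3 against (Center, Left): payoffs 6, 5 → best response Left.
Mutual best responses: (Left, Far-L, Center); (Center, Left, Left).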